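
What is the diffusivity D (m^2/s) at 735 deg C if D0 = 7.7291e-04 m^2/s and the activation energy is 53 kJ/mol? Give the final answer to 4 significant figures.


D = D0 * exp(-Qd / (R*T))
T = 1008.15 K
D = 7.7291e-04 * exp(-53e3 / (8.314 * 1008.15))
D = 1.387e-06 m^2/s


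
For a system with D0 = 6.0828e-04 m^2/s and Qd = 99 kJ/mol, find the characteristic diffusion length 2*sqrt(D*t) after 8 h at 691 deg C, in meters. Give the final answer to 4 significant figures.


Step 1: D = D0 * exp(-Qd/(R*T))
T = 964.15 K
D = 6.0828e-04 * exp(-99e3 / (8.314 * 964.15)) = 2.63268e-09 m^2/s
Step 2: L = 2*sqrt(D*t)
t = 8 h = 28800 s
L = 2*sqrt(2.63268e-09 * 28800) = 0.01742 m


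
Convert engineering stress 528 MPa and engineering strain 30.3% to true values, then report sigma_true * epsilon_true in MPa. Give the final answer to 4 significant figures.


sigma_true = sigma_eng * (1 + epsilon_eng)
sigma_true = 528 * (1 + 0.303) = 687.984 MPa
epsilon_true = ln(1 + epsilon_eng)
epsilon_true = ln(1 + 0.303) = 0.264669
sigma_true * epsilon_true = 687.984 * 0.264669 = 182.1 MPa


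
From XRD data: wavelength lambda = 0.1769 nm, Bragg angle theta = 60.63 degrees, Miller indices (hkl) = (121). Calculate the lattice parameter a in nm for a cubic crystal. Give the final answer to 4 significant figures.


d = lambda / (2*sin(theta))
d = 0.1769 / (2*sin(60.63 deg))
d = 0.101495 nm
a = d * sqrt(h^2+k^2+l^2) = 0.101495 * sqrt(6)
a = 0.2486 nm


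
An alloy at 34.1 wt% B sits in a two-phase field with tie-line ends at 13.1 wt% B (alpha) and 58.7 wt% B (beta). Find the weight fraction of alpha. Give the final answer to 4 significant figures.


f_alpha = (C_beta - C0) / (C_beta - C_alpha)
f_alpha = (58.7 - 34.1) / (58.7 - 13.1)
f_alpha = 0.5395


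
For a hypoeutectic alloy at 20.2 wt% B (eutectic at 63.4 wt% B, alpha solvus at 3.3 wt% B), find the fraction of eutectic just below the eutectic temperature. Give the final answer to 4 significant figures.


f_primary = (C_e - C0) / (C_e - C_alpha_max)
f_primary = (63.4 - 20.2) / (63.4 - 3.3)
f_primary = 0.718802
f_eutectic = 1 - 0.718802 = 0.2812


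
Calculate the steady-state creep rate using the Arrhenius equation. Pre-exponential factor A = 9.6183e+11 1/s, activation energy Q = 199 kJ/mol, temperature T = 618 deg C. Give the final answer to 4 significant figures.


rate = A * exp(-Q / (R*T))
T = 618 + 273.15 = 891.15 K
rate = 9.6183e+11 * exp(-199e3 / (8.314 * 891.15))
rate = 2.081 1/s


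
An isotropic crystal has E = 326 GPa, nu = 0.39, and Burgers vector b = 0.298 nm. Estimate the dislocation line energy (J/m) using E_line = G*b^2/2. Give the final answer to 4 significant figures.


Step 1: G = E / (2*(1+nu))
G = 326 / (2*(1+0.39)) = 117.266 GPa = 1.17266e+11 Pa
Step 2: E_line = G*b^2/2
b = 0.298 nm = 2.98e-10 m
E_line = 0.5 * 1.17266e+11 * (2.98e-10)^2 = 5.207e-09 J/m


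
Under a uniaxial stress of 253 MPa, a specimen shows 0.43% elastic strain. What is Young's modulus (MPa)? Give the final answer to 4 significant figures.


E = sigma / epsilon
epsilon = 0.43% = 4.3e-03
E = 253 / 4.3e-03
E = 58840 MPa


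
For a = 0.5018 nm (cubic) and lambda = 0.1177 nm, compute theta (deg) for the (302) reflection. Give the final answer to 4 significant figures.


d = a / sqrt(h^2+k^2+l^2)
d = 0.5018 / sqrt(13) = 0.139174 nm
lambda = 2*d*sin(theta)  =>  sin(theta) = lambda / (2*d)
sin(theta) = 0.1177 / (2 * 0.139174) = 0.422851
theta = 25.01 deg


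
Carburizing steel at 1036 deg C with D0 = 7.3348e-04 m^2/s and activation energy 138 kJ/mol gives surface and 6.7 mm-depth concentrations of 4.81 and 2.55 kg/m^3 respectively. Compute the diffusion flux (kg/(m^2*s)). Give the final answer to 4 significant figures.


Step 1: D = D0 * exp(-Qd/(R*T))
T = 1036 + 273.15 = 1309.15 K
D = 7.3348e-04 * exp(-138e3 / (8.314 * 1309.15)) = 2.28579e-09 m^2/s
Step 2: J = D * (C1 - C2) / dx
J = 2.28579e-09 * (4.81 - 2.55) / 6.7e-03
J = 7.71e-07 kg/(m^2*s)


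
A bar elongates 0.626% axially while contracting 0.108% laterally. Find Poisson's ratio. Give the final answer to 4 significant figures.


nu = -epsilon_lat / epsilon_axial
Lateral strain is contraction (negative), so using magnitudes:
nu = 0.108 / 0.626
nu = 0.1725


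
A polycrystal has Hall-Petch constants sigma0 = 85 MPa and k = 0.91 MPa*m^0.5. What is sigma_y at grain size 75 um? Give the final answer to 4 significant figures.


sigma_y = sigma0 + k / sqrt(d)
d = 75 um = 7.5e-05 m
sigma_y = 85 + 0.91 / sqrt(7.5e-05)
sigma_y = 190.1 MPa


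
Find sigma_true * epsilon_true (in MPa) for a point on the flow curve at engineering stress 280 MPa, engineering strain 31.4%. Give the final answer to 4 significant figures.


sigma_true = sigma_eng * (1 + epsilon_eng)
sigma_true = 280 * (1 + 0.314) = 367.92 MPa
epsilon_true = ln(1 + epsilon_eng)
epsilon_true = ln(1 + 0.314) = 0.273076
sigma_true * epsilon_true = 367.92 * 0.273076 = 100.5 MPa


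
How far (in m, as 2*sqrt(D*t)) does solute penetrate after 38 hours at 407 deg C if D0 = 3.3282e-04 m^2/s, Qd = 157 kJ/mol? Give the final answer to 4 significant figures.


Step 1: D = D0 * exp(-Qd/(R*T))
T = 680.15 K
D = 3.3282e-04 * exp(-157e3 / (8.314 * 680.15)) = 2.91325e-16 m^2/s
Step 2: L = 2*sqrt(D*t)
t = 38 h = 136800 s
L = 2*sqrt(2.91325e-16 * 136800) = 1.263e-05 m


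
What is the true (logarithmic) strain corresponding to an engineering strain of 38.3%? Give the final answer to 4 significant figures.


epsilon_true = ln(1 + epsilon_eng)
epsilon_true = ln(1 + 0.383)
epsilon_true = 0.3243


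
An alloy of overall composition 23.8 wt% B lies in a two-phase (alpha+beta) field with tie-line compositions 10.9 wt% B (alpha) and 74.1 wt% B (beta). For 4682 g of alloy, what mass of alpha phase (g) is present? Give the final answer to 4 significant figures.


f_alpha = (C_beta - C0) / (C_beta - C_alpha)
f_alpha = (74.1 - 23.8) / (74.1 - 10.9) = 0.795886
m_alpha = f_alpha * m_total = 0.795886 * 4682 = 3726 g


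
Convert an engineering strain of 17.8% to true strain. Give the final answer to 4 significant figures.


epsilon_true = ln(1 + epsilon_eng)
epsilon_true = ln(1 + 0.178)
epsilon_true = 0.1638


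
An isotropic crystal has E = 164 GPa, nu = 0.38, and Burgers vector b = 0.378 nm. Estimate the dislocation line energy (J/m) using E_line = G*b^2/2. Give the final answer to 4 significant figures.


Step 1: G = E / (2*(1+nu))
G = 164 / (2*(1+0.38)) = 59.4203 GPa = 5.94203e+10 Pa
Step 2: E_line = G*b^2/2
b = 0.378 nm = 3.78e-10 m
E_line = 0.5 * 5.94203e+10 * (3.78e-10)^2 = 4.245e-09 J/m


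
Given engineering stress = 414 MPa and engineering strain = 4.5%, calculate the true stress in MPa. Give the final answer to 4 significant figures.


sigma_true = sigma_eng * (1 + epsilon_eng)
sigma_true = 414 * (1 + 0.045)
sigma_true = 432.6 MPa


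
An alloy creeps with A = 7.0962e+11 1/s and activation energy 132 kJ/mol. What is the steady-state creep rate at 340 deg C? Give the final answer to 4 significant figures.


rate = A * exp(-Q / (R*T))
T = 340 + 273.15 = 613.15 K
rate = 7.0962e+11 * exp(-132e3 / (8.314 * 613.15))
rate = 4.031 1/s


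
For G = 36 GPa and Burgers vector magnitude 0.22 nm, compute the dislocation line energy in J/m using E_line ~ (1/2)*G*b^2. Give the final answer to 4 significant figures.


E = G*b^2/2
b = 0.22 nm = 2.2e-10 m
G = 36 GPa = 3.6e+10 Pa
E = 0.5 * 3.6e+10 * (2.2e-10)^2
E = 8.712e-10 J/m


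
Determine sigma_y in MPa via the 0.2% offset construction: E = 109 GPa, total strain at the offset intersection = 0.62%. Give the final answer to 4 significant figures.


Offset strain = 0.002
Elastic strain at yield = total_strain - offset = 6.2e-03 - 0.002 = 4.2e-03
sigma_y = E * elastic_strain = 109000 * 4.2e-03
sigma_y = 457.8 MPa


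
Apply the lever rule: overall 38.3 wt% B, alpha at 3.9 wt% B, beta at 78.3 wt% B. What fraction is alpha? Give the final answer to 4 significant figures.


f_alpha = (C_beta - C0) / (C_beta - C_alpha)
f_alpha = (78.3 - 38.3) / (78.3 - 3.9)
f_alpha = 0.5376


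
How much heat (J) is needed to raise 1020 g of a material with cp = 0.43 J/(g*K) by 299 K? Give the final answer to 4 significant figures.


Q = m * cp * dT
Q = 1020 * 0.43 * 299
Q = 131100 J


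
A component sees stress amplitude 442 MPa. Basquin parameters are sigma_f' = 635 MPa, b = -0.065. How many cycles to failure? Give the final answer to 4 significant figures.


sigma_a = sigma_f' * (2*Nf)^b
2*Nf = (sigma_a / sigma_f')^(1/b)
2*Nf = (442 / 635)^(1/-0.065)
2*Nf = 263.507
Nf = 131.8 cycles


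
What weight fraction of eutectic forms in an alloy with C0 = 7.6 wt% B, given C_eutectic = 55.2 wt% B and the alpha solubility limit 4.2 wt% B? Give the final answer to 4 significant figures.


f_primary = (C_e - C0) / (C_e - C_alpha_max)
f_primary = (55.2 - 7.6) / (55.2 - 4.2)
f_primary = 0.933333
f_eutectic = 1 - 0.933333 = 0.06667


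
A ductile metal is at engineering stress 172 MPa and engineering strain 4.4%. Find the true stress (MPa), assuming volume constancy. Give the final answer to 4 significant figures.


sigma_true = sigma_eng * (1 + epsilon_eng)
sigma_true = 172 * (1 + 0.044)
sigma_true = 179.6 MPa


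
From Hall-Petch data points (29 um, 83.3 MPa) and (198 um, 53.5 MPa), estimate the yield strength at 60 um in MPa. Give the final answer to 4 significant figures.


sigma_y = sigma0 + k / sqrt(d)
1/sqrt(d1) = 1/sqrt(2.9e-05) = 185.695;  1/sqrt(d2) = 71.0669
k = (sigma1 - sigma2) / (1/sqrt(d1) - 1/sqrt(d2)) = (83.3 - 53.5) / (185.695 - 71.0669) = 0.25997 MPa*m^0.5
sigma0 = sigma1 - k/sqrt(d1) = 83.3 - 0.25997*185.695 = 35.0247 MPa
sigma_y(d3) = 35.0247 + 0.25997 / sqrt(6e-05) = 68.59 MPa


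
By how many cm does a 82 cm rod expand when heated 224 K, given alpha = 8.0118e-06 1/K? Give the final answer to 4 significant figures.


dL = L0 * alpha * dT
dL = 82 * 8.0118e-06 * 224
dL = 0.1472 cm


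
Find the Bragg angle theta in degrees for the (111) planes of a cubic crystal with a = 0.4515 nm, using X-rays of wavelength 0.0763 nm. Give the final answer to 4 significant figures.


d = a / sqrt(h^2+k^2+l^2)
d = 0.4515 / sqrt(3) = 0.260674 nm
lambda = 2*d*sin(theta)  =>  sin(theta) = lambda / (2*d)
sin(theta) = 0.0763 / (2 * 0.260674) = 0.146352
theta = 8.416 deg


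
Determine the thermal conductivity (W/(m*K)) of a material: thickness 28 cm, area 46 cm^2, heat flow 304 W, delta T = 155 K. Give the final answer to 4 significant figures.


k = Q*L / (A*dT)
L = 0.28 m, A = 4.6e-03 m^2
k = 304 * 0.28 / (4.6e-03 * 155)
k = 119.4 W/(m*K)


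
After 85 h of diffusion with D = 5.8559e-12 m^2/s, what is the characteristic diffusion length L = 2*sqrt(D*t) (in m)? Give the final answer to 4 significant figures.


t = 85 hr = 306000 s
Diffusion length = 2*sqrt(D*t)
= 2*sqrt(5.8559e-12 * 306000)
= 2.677e-03 m


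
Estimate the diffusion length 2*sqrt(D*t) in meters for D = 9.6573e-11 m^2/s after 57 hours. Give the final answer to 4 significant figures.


t = 57 hr = 205200 s
Diffusion length = 2*sqrt(D*t)
= 2*sqrt(9.6573e-11 * 205200)
= 8.903e-03 m


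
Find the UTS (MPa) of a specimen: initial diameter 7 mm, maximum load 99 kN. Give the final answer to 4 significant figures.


A0 = pi*(d/2)^2 = pi*(7/2)^2 = 38.4845 mm^2
UTS = F_max / A0 = 99*1000 / 38.4845
UTS = 2572 MPa


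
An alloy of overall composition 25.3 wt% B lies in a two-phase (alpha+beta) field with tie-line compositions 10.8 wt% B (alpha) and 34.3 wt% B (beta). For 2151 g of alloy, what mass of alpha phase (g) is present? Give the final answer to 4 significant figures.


f_alpha = (C_beta - C0) / (C_beta - C_alpha)
f_alpha = (34.3 - 25.3) / (34.3 - 10.8) = 0.382979
m_alpha = f_alpha * m_total = 0.382979 * 2151 = 823.8 g


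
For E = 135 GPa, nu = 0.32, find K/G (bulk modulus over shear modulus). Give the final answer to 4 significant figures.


G = E / (2*(1+nu))
G = 135 / (2*(1+0.32)) = 51.1364 GPa
K = E / (3*(1-2*nu))
K = 135 / (3*(1-2*0.32)) = 125 GPa
K/G = 125 / 51.1364 = 2.444


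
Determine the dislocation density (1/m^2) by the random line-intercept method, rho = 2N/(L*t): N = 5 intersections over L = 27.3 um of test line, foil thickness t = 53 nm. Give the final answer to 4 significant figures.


rho = 2N / (L * t)
L = 27.3 um = 2.73e-05 m, t = 53 nm = 5.3e-08 m
rho = 2 * 5 / (2.73e-05 * 5.3e-08)
rho = 6.911e+12 1/m^2


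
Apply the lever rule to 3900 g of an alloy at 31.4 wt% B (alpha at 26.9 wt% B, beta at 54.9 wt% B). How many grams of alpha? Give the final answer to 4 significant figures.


f_alpha = (C_beta - C0) / (C_beta - C_alpha)
f_alpha = (54.9 - 31.4) / (54.9 - 26.9) = 0.839286
m_alpha = f_alpha * m_total = 0.839286 * 3900 = 3273 g


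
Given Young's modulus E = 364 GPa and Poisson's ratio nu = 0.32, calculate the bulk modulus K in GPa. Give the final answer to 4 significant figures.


K = E / (3*(1-2*nu))
K = 364 / (3*(1-2*0.32))
K = 337 GPa


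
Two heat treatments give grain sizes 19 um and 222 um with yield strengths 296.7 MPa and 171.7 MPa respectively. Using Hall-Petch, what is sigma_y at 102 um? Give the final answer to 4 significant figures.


sigma_y = sigma0 + k / sqrt(d)
1/sqrt(d1) = 1/sqrt(1.9e-05) = 229.416;  1/sqrt(d2) = 67.1156
k = (sigma1 - sigma2) / (1/sqrt(d1) - 1/sqrt(d2)) = (296.7 - 171.7) / (229.416 - 67.1156) = 0.770178 MPa*m^0.5
sigma0 = sigma1 - k/sqrt(d1) = 296.7 - 0.770178*229.416 = 120.009 MPa
sigma_y(d3) = 120.009 + 0.770178 / sqrt(1.02e-04) = 196.3 MPa


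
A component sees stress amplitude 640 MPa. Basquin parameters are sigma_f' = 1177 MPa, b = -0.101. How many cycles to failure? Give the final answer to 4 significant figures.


sigma_a = sigma_f' * (2*Nf)^b
2*Nf = (sigma_a / sigma_f')^(1/b)
2*Nf = (640 / 1177)^(1/-0.101)
2*Nf = 416.646
Nf = 208.3 cycles


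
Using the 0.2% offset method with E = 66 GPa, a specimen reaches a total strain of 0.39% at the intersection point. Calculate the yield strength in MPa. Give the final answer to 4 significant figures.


Offset strain = 0.002
Elastic strain at yield = total_strain - offset = 3.9e-03 - 0.002 = 1.9e-03
sigma_y = E * elastic_strain = 66000 * 1.9e-03
sigma_y = 125.4 MPa


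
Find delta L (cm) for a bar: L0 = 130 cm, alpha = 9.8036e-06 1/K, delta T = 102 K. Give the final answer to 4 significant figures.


dL = L0 * alpha * dT
dL = 130 * 9.8036e-06 * 102
dL = 0.13 cm


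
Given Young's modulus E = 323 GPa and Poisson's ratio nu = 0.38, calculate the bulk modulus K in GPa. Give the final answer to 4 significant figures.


K = E / (3*(1-2*nu))
K = 323 / (3*(1-2*0.38))
K = 448.6 GPa


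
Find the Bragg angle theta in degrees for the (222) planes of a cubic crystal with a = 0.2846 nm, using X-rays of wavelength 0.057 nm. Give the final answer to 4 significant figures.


d = a / sqrt(h^2+k^2+l^2)
d = 0.2846 / sqrt(12) = 0.0821569 nm
lambda = 2*d*sin(theta)  =>  sin(theta) = lambda / (2*d)
sin(theta) = 0.057 / (2 * 0.0821569) = 0.346897
theta = 20.3 deg


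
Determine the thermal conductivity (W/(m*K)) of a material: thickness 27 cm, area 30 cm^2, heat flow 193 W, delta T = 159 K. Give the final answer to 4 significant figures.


k = Q*L / (A*dT)
L = 0.27 m, A = 3e-03 m^2
k = 193 * 0.27 / (3e-03 * 159)
k = 109.2 W/(m*K)


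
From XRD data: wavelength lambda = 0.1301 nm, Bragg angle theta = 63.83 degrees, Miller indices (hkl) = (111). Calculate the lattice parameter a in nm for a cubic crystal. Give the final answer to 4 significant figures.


d = lambda / (2*sin(theta))
d = 0.1301 / (2*sin(63.83 deg))
d = 0.07248 nm
a = d * sqrt(h^2+k^2+l^2) = 0.07248 * sqrt(3)
a = 0.1255 nm


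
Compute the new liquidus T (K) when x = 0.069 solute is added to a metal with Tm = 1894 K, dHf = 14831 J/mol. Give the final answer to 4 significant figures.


dT = R*Tm^2*x / dHf
dT = 8.314 * 1894^2 * 0.069 / 14831
dT = 138.755 K
T_new = 1894 - 138.755 = 1755 K


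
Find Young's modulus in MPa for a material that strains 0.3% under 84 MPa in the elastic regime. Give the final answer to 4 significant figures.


E = sigma / epsilon
epsilon = 0.3% = 3e-03
E = 84 / 3e-03
E = 28000 MPa


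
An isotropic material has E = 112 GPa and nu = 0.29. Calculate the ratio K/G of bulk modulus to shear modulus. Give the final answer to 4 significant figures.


G = E / (2*(1+nu))
G = 112 / (2*(1+0.29)) = 43.4109 GPa
K = E / (3*(1-2*nu))
K = 112 / (3*(1-2*0.29)) = 88.8889 GPa
K/G = 88.8889 / 43.4109 = 2.048


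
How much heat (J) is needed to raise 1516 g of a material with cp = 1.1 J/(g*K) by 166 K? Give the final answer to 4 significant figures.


Q = m * cp * dT
Q = 1516 * 1.1 * 166
Q = 276800 J


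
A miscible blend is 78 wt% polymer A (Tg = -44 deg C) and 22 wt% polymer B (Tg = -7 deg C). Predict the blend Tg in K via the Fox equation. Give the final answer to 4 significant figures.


1/Tg = w1/Tg1 + w2/Tg2 (in Kelvin)
Tg1 = 229.15 K, Tg2 = 266.15 K
1/Tg = 0.78/229.15 + 0.22/266.15
Tg = 236.4 K


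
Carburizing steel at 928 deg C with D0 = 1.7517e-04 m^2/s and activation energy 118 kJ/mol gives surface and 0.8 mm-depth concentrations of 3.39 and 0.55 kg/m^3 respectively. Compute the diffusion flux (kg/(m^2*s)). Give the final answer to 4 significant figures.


Step 1: D = D0 * exp(-Qd/(R*T))
T = 928 + 273.15 = 1201.15 K
D = 1.7517e-04 * exp(-118e3 / (8.314 * 1201.15)) = 1.29356e-09 m^2/s
Step 2: J = D * (C1 - C2) / dx
J = 1.29356e-09 * (3.39 - 0.55) / 8e-04
J = 4.592e-06 kg/(m^2*s)


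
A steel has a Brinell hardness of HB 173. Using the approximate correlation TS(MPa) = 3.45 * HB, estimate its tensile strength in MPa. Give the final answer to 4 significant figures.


TS (MPa) = 3.45 * HB
TS = 3.45 * 173
TS = 596.9 MPa


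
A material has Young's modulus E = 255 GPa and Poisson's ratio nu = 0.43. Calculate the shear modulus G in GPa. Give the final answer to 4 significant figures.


G = E / (2*(1+nu))
G = 255 / (2*(1+0.43))
G = 89.16 GPa


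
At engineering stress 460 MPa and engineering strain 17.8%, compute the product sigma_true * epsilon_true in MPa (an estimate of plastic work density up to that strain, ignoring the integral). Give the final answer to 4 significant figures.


sigma_true = sigma_eng * (1 + epsilon_eng)
sigma_true = 460 * (1 + 0.178) = 541.88 MPa
epsilon_true = ln(1 + epsilon_eng)
epsilon_true = ln(1 + 0.178) = 0.163818
sigma_true * epsilon_true = 541.88 * 0.163818 = 88.77 MPa


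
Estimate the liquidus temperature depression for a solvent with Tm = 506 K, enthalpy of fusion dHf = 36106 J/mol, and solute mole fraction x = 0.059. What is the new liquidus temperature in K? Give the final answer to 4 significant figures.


dT = R*Tm^2*x / dHf
dT = 8.314 * 506^2 * 0.059 / 36106
dT = 3.47843 K
T_new = 506 - 3.47843 = 502.5 K


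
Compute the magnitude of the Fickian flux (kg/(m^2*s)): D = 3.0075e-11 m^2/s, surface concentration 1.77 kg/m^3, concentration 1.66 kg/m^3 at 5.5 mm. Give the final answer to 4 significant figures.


J = -D * (dC/dx) = D * (C1 - C2) / dx
J = 3.0075e-11 * (1.77 - 1.66) / 5.5e-03
J = 6.015e-10 kg/(m^2*s)


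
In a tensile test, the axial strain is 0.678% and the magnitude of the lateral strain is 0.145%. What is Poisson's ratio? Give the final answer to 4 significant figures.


nu = -epsilon_lat / epsilon_axial
Lateral strain is contraction (negative), so using magnitudes:
nu = 0.145 / 0.678
nu = 0.2139


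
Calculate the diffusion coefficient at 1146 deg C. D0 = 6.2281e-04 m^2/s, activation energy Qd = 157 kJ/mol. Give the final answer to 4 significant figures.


D = D0 * exp(-Qd / (R*T))
T = 1419.15 K
D = 6.2281e-04 * exp(-157e3 / (8.314 * 1419.15))
D = 1.036e-09 m^2/s


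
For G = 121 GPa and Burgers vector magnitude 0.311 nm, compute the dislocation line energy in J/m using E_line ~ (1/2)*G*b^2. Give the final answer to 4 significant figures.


E = G*b^2/2
b = 0.311 nm = 3.11e-10 m
G = 121 GPa = 1.21e+11 Pa
E = 0.5 * 1.21e+11 * (3.11e-10)^2
E = 5.852e-09 J/m


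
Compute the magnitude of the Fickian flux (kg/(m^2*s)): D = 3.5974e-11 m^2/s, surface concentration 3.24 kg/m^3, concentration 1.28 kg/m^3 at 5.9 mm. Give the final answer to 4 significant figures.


J = -D * (dC/dx) = D * (C1 - C2) / dx
J = 3.5974e-11 * (3.24 - 1.28) / 5.9e-03
J = 1.195e-08 kg/(m^2*s)


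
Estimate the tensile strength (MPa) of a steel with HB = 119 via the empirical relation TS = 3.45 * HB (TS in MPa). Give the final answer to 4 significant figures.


TS (MPa) = 3.45 * HB
TS = 3.45 * 119
TS = 410.6 MPa


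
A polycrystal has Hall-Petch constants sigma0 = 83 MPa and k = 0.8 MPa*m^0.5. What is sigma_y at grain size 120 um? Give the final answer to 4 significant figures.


sigma_y = sigma0 + k / sqrt(d)
d = 120 um = 1.2e-04 m
sigma_y = 83 + 0.8 / sqrt(1.2e-04)
sigma_y = 156 MPa


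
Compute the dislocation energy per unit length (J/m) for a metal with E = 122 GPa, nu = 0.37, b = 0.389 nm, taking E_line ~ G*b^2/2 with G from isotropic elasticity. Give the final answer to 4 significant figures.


Step 1: G = E / (2*(1+nu))
G = 122 / (2*(1+0.37)) = 44.5255 GPa = 4.45255e+10 Pa
Step 2: E_line = G*b^2/2
b = 0.389 nm = 3.89e-10 m
E_line = 0.5 * 4.45255e+10 * (3.89e-10)^2 = 3.369e-09 J/m


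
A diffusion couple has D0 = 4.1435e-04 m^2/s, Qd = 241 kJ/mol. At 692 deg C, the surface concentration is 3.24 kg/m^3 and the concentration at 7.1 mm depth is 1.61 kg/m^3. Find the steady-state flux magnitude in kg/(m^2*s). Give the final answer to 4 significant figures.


Step 1: D = D0 * exp(-Qd/(R*T))
T = 692 + 273.15 = 965.15 K
D = 4.1435e-04 * exp(-241e3 / (8.314 * 965.15)) = 3.74797e-17 m^2/s
Step 2: J = D * (C1 - C2) / dx
J = 3.74797e-17 * (3.24 - 1.61) / 7.1e-03
J = 8.604e-15 kg/(m^2*s)


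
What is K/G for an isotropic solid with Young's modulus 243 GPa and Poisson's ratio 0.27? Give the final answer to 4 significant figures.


G = E / (2*(1+nu))
G = 243 / (2*(1+0.27)) = 95.6693 GPa
K = E / (3*(1-2*nu))
K = 243 / (3*(1-2*0.27)) = 176.087 GPa
K/G = 176.087 / 95.6693 = 1.841


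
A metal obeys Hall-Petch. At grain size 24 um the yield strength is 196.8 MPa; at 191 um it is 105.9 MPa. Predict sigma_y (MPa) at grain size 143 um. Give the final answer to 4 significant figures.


sigma_y = sigma0 + k / sqrt(d)
1/sqrt(d1) = 1/sqrt(2.4e-05) = 204.124;  1/sqrt(d2) = 72.3575
k = (sigma1 - sigma2) / (1/sqrt(d1) - 1/sqrt(d2)) = (196.8 - 105.9) / (204.124 - 72.3575) = 0.689856 MPa*m^0.5
sigma0 = sigma1 - k/sqrt(d1) = 196.8 - 0.689856*204.124 = 55.9838 MPa
sigma_y(d3) = 55.9838 + 0.689856 / sqrt(1.43e-04) = 113.7 MPa


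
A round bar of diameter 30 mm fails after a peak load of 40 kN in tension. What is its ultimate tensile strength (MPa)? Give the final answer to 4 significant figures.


A0 = pi*(d/2)^2 = pi*(30/2)^2 = 706.858 mm^2
UTS = F_max / A0 = 40*1000 / 706.858
UTS = 56.59 MPa


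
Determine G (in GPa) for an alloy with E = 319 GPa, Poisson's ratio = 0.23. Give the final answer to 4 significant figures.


G = E / (2*(1+nu))
G = 319 / (2*(1+0.23))
G = 129.7 GPa


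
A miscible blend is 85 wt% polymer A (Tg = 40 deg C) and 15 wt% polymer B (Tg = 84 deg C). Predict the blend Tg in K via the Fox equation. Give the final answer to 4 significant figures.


1/Tg = w1/Tg1 + w2/Tg2 (in Kelvin)
Tg1 = 313.15 K, Tg2 = 357.15 K
1/Tg = 0.85/313.15 + 0.15/357.15
Tg = 319 K


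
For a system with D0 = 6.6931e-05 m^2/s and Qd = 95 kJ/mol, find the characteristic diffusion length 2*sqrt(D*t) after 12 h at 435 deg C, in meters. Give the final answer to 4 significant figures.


Step 1: D = D0 * exp(-Qd/(R*T))
T = 708.15 K
D = 6.6931e-05 * exp(-95e3 / (8.314 * 708.15)) = 6.57618e-12 m^2/s
Step 2: L = 2*sqrt(D*t)
t = 12 h = 43200 s
L = 2*sqrt(6.57618e-12 * 43200) = 1.066e-03 m


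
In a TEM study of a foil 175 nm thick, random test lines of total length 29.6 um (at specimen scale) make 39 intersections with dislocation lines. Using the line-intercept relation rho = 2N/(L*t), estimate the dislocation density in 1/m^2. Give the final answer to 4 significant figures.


rho = 2N / (L * t)
L = 29.6 um = 2.96e-05 m, t = 175 nm = 1.75e-07 m
rho = 2 * 39 / (2.96e-05 * 1.75e-07)
rho = 1.506e+13 1/m^2


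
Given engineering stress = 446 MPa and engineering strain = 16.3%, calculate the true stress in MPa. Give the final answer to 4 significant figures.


sigma_true = sigma_eng * (1 + epsilon_eng)
sigma_true = 446 * (1 + 0.163)
sigma_true = 518.7 MPa


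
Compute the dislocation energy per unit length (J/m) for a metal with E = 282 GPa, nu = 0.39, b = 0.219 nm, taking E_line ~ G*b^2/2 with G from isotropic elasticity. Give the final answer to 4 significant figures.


Step 1: G = E / (2*(1+nu))
G = 282 / (2*(1+0.39)) = 101.439 GPa = 1.01439e+11 Pa
Step 2: E_line = G*b^2/2
b = 0.219 nm = 2.19e-10 m
E_line = 0.5 * 1.01439e+11 * (2.19e-10)^2 = 2.433e-09 J/m


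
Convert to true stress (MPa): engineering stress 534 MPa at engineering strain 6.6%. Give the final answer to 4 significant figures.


sigma_true = sigma_eng * (1 + epsilon_eng)
sigma_true = 534 * (1 + 0.066)
sigma_true = 569.2 MPa


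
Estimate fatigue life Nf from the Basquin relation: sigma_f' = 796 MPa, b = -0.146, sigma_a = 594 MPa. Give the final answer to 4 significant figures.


sigma_a = sigma_f' * (2*Nf)^b
2*Nf = (sigma_a / sigma_f')^(1/b)
2*Nf = (594 / 796)^(1/-0.146)
2*Nf = 7.42558
Nf = 3.713 cycles


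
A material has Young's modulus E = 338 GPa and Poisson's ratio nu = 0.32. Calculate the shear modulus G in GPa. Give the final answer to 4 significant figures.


G = E / (2*(1+nu))
G = 338 / (2*(1+0.32))
G = 128 GPa


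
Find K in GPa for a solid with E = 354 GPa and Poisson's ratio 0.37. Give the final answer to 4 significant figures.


K = E / (3*(1-2*nu))
K = 354 / (3*(1-2*0.37))
K = 453.8 GPa


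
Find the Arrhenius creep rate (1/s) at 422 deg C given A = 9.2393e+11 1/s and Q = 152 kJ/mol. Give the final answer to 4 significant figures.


rate = A * exp(-Q / (R*T))
T = 422 + 273.15 = 695.15 K
rate = 9.2393e+11 * exp(-152e3 / (8.314 * 695.15))
rate = 3.497 1/s


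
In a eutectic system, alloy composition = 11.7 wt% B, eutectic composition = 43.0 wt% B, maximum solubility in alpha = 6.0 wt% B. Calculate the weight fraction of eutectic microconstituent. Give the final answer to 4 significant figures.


f_primary = (C_e - C0) / (C_e - C_alpha_max)
f_primary = (43.0 - 11.7) / (43.0 - 6.0)
f_primary = 0.845946
f_eutectic = 1 - 0.845946 = 0.1541


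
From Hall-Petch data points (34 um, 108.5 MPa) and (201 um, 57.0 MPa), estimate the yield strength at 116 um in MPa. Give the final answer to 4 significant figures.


sigma_y = sigma0 + k / sqrt(d)
1/sqrt(d1) = 1/sqrt(3.4e-05) = 171.499;  1/sqrt(d2) = 70.5346
k = (sigma1 - sigma2) / (1/sqrt(d1) - 1/sqrt(d2)) = (108.5 - 57.0) / (171.499 - 70.5346) = 0.510083 MPa*m^0.5
sigma0 = sigma1 - k/sqrt(d1) = 108.5 - 0.510083*171.499 = 21.0215 MPa
sigma_y(d3) = 21.0215 + 0.510083 / sqrt(1.16e-04) = 68.38 MPa


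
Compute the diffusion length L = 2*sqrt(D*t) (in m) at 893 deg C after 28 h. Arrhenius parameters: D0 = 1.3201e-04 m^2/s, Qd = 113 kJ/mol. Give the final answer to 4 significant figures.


Step 1: D = D0 * exp(-Qd/(R*T))
T = 1166.15 K
D = 1.3201e-04 * exp(-113e3 / (8.314 * 1166.15)) = 1.14521e-09 m^2/s
Step 2: L = 2*sqrt(D*t)
t = 28 h = 100800 s
L = 2*sqrt(1.14521e-09 * 100800) = 0.02149 m


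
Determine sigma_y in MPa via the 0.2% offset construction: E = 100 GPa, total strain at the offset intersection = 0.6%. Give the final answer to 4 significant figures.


Offset strain = 0.002
Elastic strain at yield = total_strain - offset = 6e-03 - 0.002 = 4e-03
sigma_y = E * elastic_strain = 100000 * 4e-03
sigma_y = 400 MPa


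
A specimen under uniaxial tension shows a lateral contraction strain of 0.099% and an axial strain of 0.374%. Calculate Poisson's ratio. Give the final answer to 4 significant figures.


nu = -epsilon_lat / epsilon_axial
Lateral strain is contraction (negative), so using magnitudes:
nu = 0.099 / 0.374
nu = 0.2647


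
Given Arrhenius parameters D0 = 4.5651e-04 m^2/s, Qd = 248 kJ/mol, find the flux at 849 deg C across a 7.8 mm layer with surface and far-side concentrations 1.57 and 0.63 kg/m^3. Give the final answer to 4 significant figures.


Step 1: D = D0 * exp(-Qd/(R*T))
T = 849 + 273.15 = 1122.15 K
D = 4.5651e-04 * exp(-248e3 / (8.314 * 1122.15)) = 1.30302e-15 m^2/s
Step 2: J = D * (C1 - C2) / dx
J = 1.30302e-15 * (1.57 - 0.63) / 7.8e-03
J = 1.57e-13 kg/(m^2*s)


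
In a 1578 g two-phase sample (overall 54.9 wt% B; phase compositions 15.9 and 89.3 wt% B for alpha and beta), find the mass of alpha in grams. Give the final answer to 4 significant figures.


f_alpha = (C_beta - C0) / (C_beta - C_alpha)
f_alpha = (89.3 - 54.9) / (89.3 - 15.9) = 0.468665
m_alpha = f_alpha * m_total = 0.468665 * 1578 = 739.6 g


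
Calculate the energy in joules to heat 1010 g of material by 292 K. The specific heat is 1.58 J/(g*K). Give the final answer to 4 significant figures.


Q = m * cp * dT
Q = 1010 * 1.58 * 292
Q = 466000 J


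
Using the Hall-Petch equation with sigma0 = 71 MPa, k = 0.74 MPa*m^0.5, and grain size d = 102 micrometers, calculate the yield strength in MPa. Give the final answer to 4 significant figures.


sigma_y = sigma0 + k / sqrt(d)
d = 102 um = 1.02e-04 m
sigma_y = 71 + 0.74 / sqrt(1.02e-04)
sigma_y = 144.3 MPa


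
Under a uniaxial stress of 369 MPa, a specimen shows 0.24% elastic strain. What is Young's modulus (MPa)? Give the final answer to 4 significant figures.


E = sigma / epsilon
epsilon = 0.24% = 2.4e-03
E = 369 / 2.4e-03
E = 153800 MPa


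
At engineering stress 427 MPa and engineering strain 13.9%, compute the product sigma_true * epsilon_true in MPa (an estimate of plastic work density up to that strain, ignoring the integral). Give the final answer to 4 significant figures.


sigma_true = sigma_eng * (1 + epsilon_eng)
sigma_true = 427 * (1 + 0.139) = 486.353 MPa
epsilon_true = ln(1 + epsilon_eng)
epsilon_true = ln(1 + 0.139) = 0.130151
sigma_true * epsilon_true = 486.353 * 0.130151 = 63.3 MPa


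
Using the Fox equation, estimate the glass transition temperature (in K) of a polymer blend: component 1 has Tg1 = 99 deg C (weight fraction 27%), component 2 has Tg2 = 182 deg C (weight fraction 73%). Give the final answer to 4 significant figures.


1/Tg = w1/Tg1 + w2/Tg2 (in Kelvin)
Tg1 = 372.15 K, Tg2 = 455.15 K
1/Tg = 0.27/372.15 + 0.73/455.15
Tg = 429.3 K


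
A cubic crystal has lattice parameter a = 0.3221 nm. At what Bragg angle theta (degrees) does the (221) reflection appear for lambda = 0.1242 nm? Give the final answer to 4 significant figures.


d = a / sqrt(h^2+k^2+l^2)
d = 0.3221 / sqrt(9) = 0.107367 nm
lambda = 2*d*sin(theta)  =>  sin(theta) = lambda / (2*d)
sin(theta) = 0.1242 / (2 * 0.107367) = 0.578392
theta = 35.34 deg


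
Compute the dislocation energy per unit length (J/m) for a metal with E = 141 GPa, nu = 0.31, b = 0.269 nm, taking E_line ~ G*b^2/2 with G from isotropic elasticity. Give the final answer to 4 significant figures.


Step 1: G = E / (2*(1+nu))
G = 141 / (2*(1+0.31)) = 53.8168 GPa = 5.38168e+10 Pa
Step 2: E_line = G*b^2/2
b = 0.269 nm = 2.69e-10 m
E_line = 0.5 * 5.38168e+10 * (2.69e-10)^2 = 1.947e-09 J/m


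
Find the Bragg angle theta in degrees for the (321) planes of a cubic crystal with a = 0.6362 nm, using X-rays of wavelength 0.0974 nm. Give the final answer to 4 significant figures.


d = a / sqrt(h^2+k^2+l^2)
d = 0.6362 / sqrt(14) = 0.170032 nm
lambda = 2*d*sin(theta)  =>  sin(theta) = lambda / (2*d)
sin(theta) = 0.0974 / (2 * 0.170032) = 0.286417
theta = 16.64 deg


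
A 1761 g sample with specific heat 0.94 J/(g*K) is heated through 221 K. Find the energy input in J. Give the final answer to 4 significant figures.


Q = m * cp * dT
Q = 1761 * 0.94 * 221
Q = 365800 J


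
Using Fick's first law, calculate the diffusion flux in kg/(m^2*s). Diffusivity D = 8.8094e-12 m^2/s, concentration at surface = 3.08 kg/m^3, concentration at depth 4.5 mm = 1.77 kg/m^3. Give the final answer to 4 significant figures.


J = -D * (dC/dx) = D * (C1 - C2) / dx
J = 8.8094e-12 * (3.08 - 1.77) / 4.5e-03
J = 2.565e-09 kg/(m^2*s)


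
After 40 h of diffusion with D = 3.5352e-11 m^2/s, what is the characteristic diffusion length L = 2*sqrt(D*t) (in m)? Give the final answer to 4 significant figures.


t = 40 hr = 144000 s
Diffusion length = 2*sqrt(D*t)
= 2*sqrt(3.5352e-11 * 144000)
= 4.513e-03 m


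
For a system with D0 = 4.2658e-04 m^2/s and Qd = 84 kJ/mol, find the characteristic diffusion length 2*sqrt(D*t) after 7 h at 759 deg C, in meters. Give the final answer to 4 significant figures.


Step 1: D = D0 * exp(-Qd/(R*T))
T = 1032.15 K
D = 4.2658e-04 * exp(-84e3 / (8.314 * 1032.15)) = 2.39226e-08 m^2/s
Step 2: L = 2*sqrt(D*t)
t = 7 h = 25200 s
L = 2*sqrt(2.39226e-08 * 25200) = 0.04911 m


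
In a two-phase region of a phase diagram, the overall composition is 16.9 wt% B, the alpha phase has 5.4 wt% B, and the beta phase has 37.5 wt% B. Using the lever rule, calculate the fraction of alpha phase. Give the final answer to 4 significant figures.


f_alpha = (C_beta - C0) / (C_beta - C_alpha)
f_alpha = (37.5 - 16.9) / (37.5 - 5.4)
f_alpha = 0.6417


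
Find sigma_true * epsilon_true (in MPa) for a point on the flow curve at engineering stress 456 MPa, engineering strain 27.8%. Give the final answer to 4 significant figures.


sigma_true = sigma_eng * (1 + epsilon_eng)
sigma_true = 456 * (1 + 0.278) = 582.768 MPa
epsilon_true = ln(1 + epsilon_eng)
epsilon_true = ln(1 + 0.278) = 0.245296
sigma_true * epsilon_true = 582.768 * 0.245296 = 143 MPa


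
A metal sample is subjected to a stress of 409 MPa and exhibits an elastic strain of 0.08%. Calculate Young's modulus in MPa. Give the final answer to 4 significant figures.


E = sigma / epsilon
epsilon = 0.08% = 8e-04
E = 409 / 8e-04
E = 511300 MPa


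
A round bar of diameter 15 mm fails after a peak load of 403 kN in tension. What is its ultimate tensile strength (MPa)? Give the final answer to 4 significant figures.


A0 = pi*(d/2)^2 = pi*(15/2)^2 = 176.715 mm^2
UTS = F_max / A0 = 403*1000 / 176.715
UTS = 2281 MPa


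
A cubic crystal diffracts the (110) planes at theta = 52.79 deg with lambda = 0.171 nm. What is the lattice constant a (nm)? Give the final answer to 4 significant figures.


d = lambda / (2*sin(theta))
d = 0.171 / (2*sin(52.79 deg))
d = 0.107355 nm
a = d * sqrt(h^2+k^2+l^2) = 0.107355 * sqrt(2)
a = 0.1518 nm


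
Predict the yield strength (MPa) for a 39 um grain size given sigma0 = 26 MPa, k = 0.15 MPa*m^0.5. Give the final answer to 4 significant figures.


sigma_y = sigma0 + k / sqrt(d)
d = 39 um = 3.9e-05 m
sigma_y = 26 + 0.15 / sqrt(3.9e-05)
sigma_y = 50.02 MPa


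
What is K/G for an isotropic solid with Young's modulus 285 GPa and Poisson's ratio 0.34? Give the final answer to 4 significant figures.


G = E / (2*(1+nu))
G = 285 / (2*(1+0.34)) = 106.343 GPa
K = E / (3*(1-2*nu))
K = 285 / (3*(1-2*0.34)) = 296.875 GPa
K/G = 296.875 / 106.343 = 2.792


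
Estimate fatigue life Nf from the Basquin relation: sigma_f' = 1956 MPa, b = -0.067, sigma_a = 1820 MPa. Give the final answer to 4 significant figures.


sigma_a = sigma_f' * (2*Nf)^b
2*Nf = (sigma_a / sigma_f')^(1/b)
2*Nf = (1820 / 1956)^(1/-0.067)
2*Nf = 2.93175
Nf = 1.466 cycles


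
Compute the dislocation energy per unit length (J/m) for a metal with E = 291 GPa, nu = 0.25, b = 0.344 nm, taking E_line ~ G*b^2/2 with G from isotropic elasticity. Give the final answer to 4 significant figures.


Step 1: G = E / (2*(1+nu))
G = 291 / (2*(1+0.25)) = 116.4 GPa = 1.164e+11 Pa
Step 2: E_line = G*b^2/2
b = 0.344 nm = 3.44e-10 m
E_line = 0.5 * 1.164e+11 * (3.44e-10)^2 = 6.887e-09 J/m


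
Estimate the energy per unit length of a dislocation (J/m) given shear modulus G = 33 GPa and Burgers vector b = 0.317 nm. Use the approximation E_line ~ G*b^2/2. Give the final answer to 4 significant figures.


E = G*b^2/2
b = 0.317 nm = 3.17e-10 m
G = 33 GPa = 3.3e+10 Pa
E = 0.5 * 3.3e+10 * (3.17e-10)^2
E = 1.658e-09 J/m


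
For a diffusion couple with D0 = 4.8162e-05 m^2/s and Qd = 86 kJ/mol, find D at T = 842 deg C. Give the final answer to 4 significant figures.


D = D0 * exp(-Qd / (R*T))
T = 1115.15 K
D = 4.8162e-05 * exp(-86e3 / (8.314 * 1115.15))
D = 4.511e-09 m^2/s


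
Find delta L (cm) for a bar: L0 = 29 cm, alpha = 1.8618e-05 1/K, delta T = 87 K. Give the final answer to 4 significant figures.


dL = L0 * alpha * dT
dL = 29 * 1.8618e-05 * 87
dL = 0.04697 cm


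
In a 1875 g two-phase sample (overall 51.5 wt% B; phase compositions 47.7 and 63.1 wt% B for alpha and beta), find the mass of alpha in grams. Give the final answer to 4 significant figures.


f_alpha = (C_beta - C0) / (C_beta - C_alpha)
f_alpha = (63.1 - 51.5) / (63.1 - 47.7) = 0.753247
m_alpha = f_alpha * m_total = 0.753247 * 1875 = 1412 g


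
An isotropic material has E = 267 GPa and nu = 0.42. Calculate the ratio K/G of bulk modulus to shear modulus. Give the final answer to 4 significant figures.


G = E / (2*(1+nu))
G = 267 / (2*(1+0.42)) = 94.0141 GPa
K = E / (3*(1-2*nu))
K = 267 / (3*(1-2*0.42)) = 556.25 GPa
K/G = 556.25 / 94.0141 = 5.917


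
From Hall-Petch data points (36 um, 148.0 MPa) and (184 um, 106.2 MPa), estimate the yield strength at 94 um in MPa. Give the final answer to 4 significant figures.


sigma_y = sigma0 + k / sqrt(d)
1/sqrt(d1) = 1/sqrt(3.6e-05) = 166.667;  1/sqrt(d2) = 73.721
k = (sigma1 - sigma2) / (1/sqrt(d1) - 1/sqrt(d2)) = (148.0 - 106.2) / (166.667 - 73.721) = 0.449725 MPa*m^0.5
sigma0 = sigma1 - k/sqrt(d1) = 148.0 - 0.449725*166.667 = 73.0458 MPa
sigma_y(d3) = 73.0458 + 0.449725 / sqrt(9.4e-05) = 119.4 MPa


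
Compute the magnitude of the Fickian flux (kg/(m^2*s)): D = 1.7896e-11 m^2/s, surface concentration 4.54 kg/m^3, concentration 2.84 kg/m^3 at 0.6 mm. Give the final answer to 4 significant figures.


J = -D * (dC/dx) = D * (C1 - C2) / dx
J = 1.7896e-11 * (4.54 - 2.84) / 6e-04
J = 5.071e-08 kg/(m^2*s)


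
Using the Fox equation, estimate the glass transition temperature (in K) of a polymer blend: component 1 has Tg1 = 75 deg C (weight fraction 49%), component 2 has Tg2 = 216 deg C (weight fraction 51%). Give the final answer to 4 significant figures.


1/Tg = w1/Tg1 + w2/Tg2 (in Kelvin)
Tg1 = 348.15 K, Tg2 = 489.15 K
1/Tg = 0.49/348.15 + 0.51/489.15
Tg = 408.2 K


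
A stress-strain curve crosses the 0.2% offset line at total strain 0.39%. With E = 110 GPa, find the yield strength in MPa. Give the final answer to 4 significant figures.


Offset strain = 0.002
Elastic strain at yield = total_strain - offset = 3.9e-03 - 0.002 = 1.9e-03
sigma_y = E * elastic_strain = 110000 * 1.9e-03
sigma_y = 209 MPa


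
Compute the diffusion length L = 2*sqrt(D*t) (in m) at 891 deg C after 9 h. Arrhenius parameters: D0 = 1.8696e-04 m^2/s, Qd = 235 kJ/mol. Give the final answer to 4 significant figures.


Step 1: D = D0 * exp(-Qd/(R*T))
T = 1164.15 K
D = 1.8696e-04 * exp(-235e3 / (8.314 * 1164.15)) = 5.33425e-15 m^2/s
Step 2: L = 2*sqrt(D*t)
t = 9 h = 32400 s
L = 2*sqrt(5.33425e-15 * 32400) = 2.629e-05 m


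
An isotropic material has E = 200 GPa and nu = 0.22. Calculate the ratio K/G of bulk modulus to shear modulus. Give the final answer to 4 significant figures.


G = E / (2*(1+nu))
G = 200 / (2*(1+0.22)) = 81.9672 GPa
K = E / (3*(1-2*nu))
K = 200 / (3*(1-2*0.22)) = 119.048 GPa
K/G = 119.048 / 81.9672 = 1.452


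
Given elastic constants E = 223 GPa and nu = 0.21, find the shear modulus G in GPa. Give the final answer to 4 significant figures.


G = E / (2*(1+nu))
G = 223 / (2*(1+0.21))
G = 92.15 GPa


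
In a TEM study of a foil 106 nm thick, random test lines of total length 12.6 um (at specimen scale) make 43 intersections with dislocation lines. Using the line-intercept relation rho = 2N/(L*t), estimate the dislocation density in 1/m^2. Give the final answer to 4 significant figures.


rho = 2N / (L * t)
L = 12.6 um = 1.26e-05 m, t = 106 nm = 1.06e-07 m
rho = 2 * 43 / (1.26e-05 * 1.06e-07)
rho = 6.439e+13 1/m^2
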